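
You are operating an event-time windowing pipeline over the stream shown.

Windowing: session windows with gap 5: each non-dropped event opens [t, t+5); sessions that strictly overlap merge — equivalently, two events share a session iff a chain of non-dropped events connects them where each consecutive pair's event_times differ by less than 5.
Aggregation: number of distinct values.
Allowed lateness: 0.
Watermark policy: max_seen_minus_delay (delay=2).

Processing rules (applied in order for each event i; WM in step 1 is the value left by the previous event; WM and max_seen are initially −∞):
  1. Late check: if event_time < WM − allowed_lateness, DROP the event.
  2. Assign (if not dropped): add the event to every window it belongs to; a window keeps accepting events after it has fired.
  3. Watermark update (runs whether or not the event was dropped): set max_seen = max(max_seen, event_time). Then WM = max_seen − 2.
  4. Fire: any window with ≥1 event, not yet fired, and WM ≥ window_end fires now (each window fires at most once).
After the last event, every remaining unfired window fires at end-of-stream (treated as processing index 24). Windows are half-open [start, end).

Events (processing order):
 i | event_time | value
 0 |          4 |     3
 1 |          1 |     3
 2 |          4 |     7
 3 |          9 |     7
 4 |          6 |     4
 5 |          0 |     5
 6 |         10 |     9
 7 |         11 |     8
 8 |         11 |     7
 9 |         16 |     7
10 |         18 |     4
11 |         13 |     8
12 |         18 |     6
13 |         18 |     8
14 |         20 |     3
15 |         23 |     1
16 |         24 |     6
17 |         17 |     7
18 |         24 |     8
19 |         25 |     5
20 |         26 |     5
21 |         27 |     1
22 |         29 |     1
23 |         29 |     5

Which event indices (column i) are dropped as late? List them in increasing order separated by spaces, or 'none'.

i=0 t=4 v=3: → [4,9); WM=2
i=1 t=1 v=3: DROP (t<2-0); WM=2
i=2 t=4 v=7: → [4,9); WM=2
i=3 t=9 v=7: → [9,14); WM=7
i=4 t=6 v=4: DROP (t<7-0); WM=7
i=5 t=0 v=5: DROP (t<7-0); WM=7
i=6 t=10 v=9: → [9,15); WM=8
i=7 t=11 v=8: → [9,16); WM=9
i=8 t=11 v=7: → [9,16); WM=9
i=9 t=16 v=7: → [16,21); WM=14
i=10 t=18 v=4: → [16,23); WM=16
i=11 t=13 v=8: DROP (t<16-0); WM=16
i=12 t=18 v=6: → [16,23); WM=16
i=13 t=18 v=8: → [16,23); WM=16
i=14 t=20 v=3: → [16,25); WM=18
i=15 t=23 v=1: → [16,28); WM=21
i=16 t=24 v=6: → [16,29); WM=22
i=17 t=17 v=7: DROP (t<22-0); WM=22
i=18 t=24 v=8: → [16,29); WM=22
i=19 t=25 v=5: → [16,30); WM=23
i=20 t=26 v=5: → [16,31); WM=24
i=21 t=27 v=1: → [16,32); WM=25
i=22 t=29 v=1: → [16,34); WM=27
i=23 t=29 v=5: → [16,34); WM=27

1 4 5 11 17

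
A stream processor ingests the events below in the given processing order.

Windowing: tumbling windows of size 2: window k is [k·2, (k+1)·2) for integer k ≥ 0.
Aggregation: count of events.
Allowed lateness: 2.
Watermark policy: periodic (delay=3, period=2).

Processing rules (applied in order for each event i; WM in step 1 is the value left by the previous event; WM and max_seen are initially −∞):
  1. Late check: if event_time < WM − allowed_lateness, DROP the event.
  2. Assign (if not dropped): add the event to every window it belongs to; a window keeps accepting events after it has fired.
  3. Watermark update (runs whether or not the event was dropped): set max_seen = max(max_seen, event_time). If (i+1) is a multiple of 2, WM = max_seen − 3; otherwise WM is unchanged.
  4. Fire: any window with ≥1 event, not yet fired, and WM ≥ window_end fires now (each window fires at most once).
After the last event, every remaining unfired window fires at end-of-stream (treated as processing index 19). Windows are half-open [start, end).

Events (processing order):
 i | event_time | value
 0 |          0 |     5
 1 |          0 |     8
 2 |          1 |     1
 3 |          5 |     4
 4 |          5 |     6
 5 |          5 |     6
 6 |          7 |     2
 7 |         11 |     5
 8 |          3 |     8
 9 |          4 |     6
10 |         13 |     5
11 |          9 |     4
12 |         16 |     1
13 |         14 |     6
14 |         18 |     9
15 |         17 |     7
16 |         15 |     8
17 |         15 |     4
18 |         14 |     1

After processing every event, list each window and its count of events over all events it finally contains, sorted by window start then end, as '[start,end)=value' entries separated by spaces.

[0,2)=3 [4,6)=3 [6,8)=1 [8,10)=1 [10,12)=1 [12,14)=1 [14,16)=4 [16,18)=2 [18,20)=1

i=0 t=0 v=5: → [0,2); WM=−∞
i=1 t=0 v=8: → [0,2); WM=-3
i=2 t=1 v=1: → [0,2); WM=-3
i=3 t=5 v=4: → [4,6); WM=2; [0,2) fires=3
i=4 t=5 v=6: → [4,6); WM=2
i=5 t=5 v=6: → [4,6); WM=2
i=6 t=7 v=2: → [6,8); WM=2
i=7 t=11 v=5: → [10,12); WM=8; [4,6) fires=3 [6,8) fires=1
i=8 t=3 v=8: DROP (t<8-2); WM=8
i=9 t=4 v=6: DROP (t<8-2); WM=8
i=10 t=13 v=5: → [12,14); WM=8
i=11 t=9 v=4: → [8,10); WM=10; [8,10) fires=1
i=12 t=16 v=1: → [16,18); WM=10
i=13 t=14 v=6: → [14,16); WM=13; [10,12) fires=1
i=14 t=18 v=9: → [18,20); WM=13
i=15 t=17 v=7: → [16,18); WM=15; [12,14) fires=1
i=16 t=15 v=8: → [14,16); WM=15
i=17 t=15 v=4: → [14,16); WM=15
i=18 t=14 v=1: → [14,16); WM=15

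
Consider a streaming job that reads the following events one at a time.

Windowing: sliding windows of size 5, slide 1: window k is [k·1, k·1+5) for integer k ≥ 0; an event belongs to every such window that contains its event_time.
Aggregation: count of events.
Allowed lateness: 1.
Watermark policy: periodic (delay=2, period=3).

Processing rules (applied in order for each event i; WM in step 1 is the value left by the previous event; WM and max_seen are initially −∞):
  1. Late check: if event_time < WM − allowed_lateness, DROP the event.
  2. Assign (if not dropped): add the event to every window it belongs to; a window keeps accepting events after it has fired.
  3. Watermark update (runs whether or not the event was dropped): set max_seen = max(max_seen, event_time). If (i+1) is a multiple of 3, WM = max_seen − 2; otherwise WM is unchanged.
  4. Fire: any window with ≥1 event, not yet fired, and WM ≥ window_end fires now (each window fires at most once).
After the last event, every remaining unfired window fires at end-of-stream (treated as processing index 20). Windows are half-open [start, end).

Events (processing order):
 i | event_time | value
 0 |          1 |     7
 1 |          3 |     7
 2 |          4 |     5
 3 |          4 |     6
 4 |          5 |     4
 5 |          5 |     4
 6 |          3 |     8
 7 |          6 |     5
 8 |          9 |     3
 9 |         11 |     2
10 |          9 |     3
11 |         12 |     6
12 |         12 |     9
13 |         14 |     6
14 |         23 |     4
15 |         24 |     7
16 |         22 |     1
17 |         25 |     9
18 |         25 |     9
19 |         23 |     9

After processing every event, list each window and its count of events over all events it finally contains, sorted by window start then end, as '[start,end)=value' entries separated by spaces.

[0,5)=5 [1,6)=7 [2,7)=7 [3,8)=7 [4,9)=5 [5,10)=5 [6,11)=3 [7,12)=3 [8,13)=5 [9,14)=5 [10,15)=4 [11,16)=4 [12,17)=3 [13,18)=1 [14,19)=1 [18,23)=1 [19,24)=3 [20,25)=4 [21,26)=6 [22,27)=6 [23,28)=5 [24,29)=3 [25,30)=2

i=0 t=1 v=7: → [1,6),[0,5); WM=−∞
i=1 t=3 v=7: → [3,8),[2,7),[1,6),[0,5); WM=−∞
i=2 t=4 v=5: → [4,9),[3,8),[2,7),[1,6),[0,5); WM=2
i=3 t=4 v=6: → [4,9),[3,8),[2,7),[1,6),[0,5); WM=2
i=4 t=5 v=4: → [5,10),[4,9),[3,8),[2,7),[1,6); WM=2
i=5 t=5 v=4: → [5,10),[4,9),[3,8),[2,7),[1,6); WM=3
i=6 t=3 v=8: → [3,8),[2,7),[1,6),[0,5); WM=3
i=7 t=6 v=5: → [6,11),[5,10),[4,9),[3,8),[2,7); WM=3
i=8 t=9 v=3: → [9,14),[8,13),[7,12),[6,11),[5,10); WM=7; [0,5) fires=5 [1,6) fires=7 [2,7) fires=7
i=9 t=11 v=2: → [11,16),[10,15),[9,14),[8,13),[7,12); WM=7
i=10 t=9 v=3: → [9,14),[8,13),[7,12),[6,11),[5,10); WM=7
i=11 t=12 v=6: → [12,17),[11,16),[10,15),[9,14),[8,13); WM=10; [3,8) fires=7 [4,9) fires=5 [5,10) fires=5
i=12 t=12 v=9: → [12,17),[11,16),[10,15),[9,14),[8,13); WM=10
i=13 t=14 v=6: → [14,19),[13,18),[12,17),[11,16),[10,15); WM=10
i=14 t=23 v=4: → [23,28),[22,27),[21,26),[20,25),[19,24); WM=21; [6,11) fires=3 [7,12) fires=3 [8,13) fires=5 [9,14) fires=5 [10,15) fires=4 [11,16) fires=4 [12,17) fires=3 [13,18) fires=1 [14,19) fires=1
i=15 t=24 v=7: → [24,29),[23,28),[22,27),[21,26),[20,25); WM=21
i=16 t=22 v=1: → [22,27),[21,26),[20,25),[19,24),[18,23); WM=21
i=17 t=25 v=9: → [25,30),[24,29),[23,28),[22,27),[21,26); WM=23; [18,23) fires=1
i=18 t=25 v=9: → [25,30),[24,29),[23,28),[22,27),[21,26); WM=23
i=19 t=23 v=9: → [23,28),[22,27),[21,26),[20,25),[19,24); WM=23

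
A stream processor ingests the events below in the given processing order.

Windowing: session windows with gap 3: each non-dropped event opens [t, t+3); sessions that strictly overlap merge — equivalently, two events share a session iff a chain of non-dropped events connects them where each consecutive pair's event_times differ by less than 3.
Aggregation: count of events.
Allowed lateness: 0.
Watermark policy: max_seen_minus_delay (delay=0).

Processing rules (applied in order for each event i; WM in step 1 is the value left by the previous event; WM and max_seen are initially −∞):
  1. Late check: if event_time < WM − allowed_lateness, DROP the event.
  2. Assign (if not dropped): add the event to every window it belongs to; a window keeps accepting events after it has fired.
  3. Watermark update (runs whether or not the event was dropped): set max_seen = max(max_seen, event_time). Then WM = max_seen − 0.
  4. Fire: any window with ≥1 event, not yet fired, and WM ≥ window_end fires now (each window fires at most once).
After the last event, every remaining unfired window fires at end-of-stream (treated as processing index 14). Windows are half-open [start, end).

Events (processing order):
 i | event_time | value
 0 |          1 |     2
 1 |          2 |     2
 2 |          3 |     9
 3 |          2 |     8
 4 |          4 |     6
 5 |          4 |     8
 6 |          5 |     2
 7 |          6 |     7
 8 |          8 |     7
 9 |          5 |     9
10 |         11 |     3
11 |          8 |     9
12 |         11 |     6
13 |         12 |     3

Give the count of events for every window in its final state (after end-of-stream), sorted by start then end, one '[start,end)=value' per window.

[1,11)=8 [11,15)=3

i=0 t=1 v=2: → [1,4); WM=1
i=1 t=2 v=2: → [1,5); WM=2
i=2 t=3 v=9: → [1,6); WM=3
i=3 t=2 v=8: DROP (t<3-0); WM=3
i=4 t=4 v=6: → [1,7); WM=4
i=5 t=4 v=8: → [1,7); WM=4
i=6 t=5 v=2: → [1,8); WM=5
i=7 t=6 v=7: → [1,9); WM=6
i=8 t=8 v=7: → [1,11); WM=8
i=9 t=5 v=9: DROP (t<8-0); WM=8
i=10 t=11 v=3: → [11,14); WM=11
i=11 t=8 v=9: DROP (t<11-0); WM=11
i=12 t=11 v=6: → [11,14); WM=11
i=13 t=12 v=3: → [11,15); WM=12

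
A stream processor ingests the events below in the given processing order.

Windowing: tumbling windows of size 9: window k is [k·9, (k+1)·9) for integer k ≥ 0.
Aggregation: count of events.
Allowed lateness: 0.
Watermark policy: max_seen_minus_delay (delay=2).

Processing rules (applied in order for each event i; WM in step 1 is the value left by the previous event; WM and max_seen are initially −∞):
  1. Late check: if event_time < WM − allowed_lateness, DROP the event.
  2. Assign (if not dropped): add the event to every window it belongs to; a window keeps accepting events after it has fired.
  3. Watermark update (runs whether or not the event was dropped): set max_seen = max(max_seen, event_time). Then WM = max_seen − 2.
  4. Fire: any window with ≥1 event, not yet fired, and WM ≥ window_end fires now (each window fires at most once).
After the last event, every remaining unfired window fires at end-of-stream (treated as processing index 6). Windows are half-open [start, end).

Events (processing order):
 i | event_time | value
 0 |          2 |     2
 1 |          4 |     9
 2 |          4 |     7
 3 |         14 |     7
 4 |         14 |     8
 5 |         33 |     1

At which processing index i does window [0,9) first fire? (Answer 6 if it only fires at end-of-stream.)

i=0 t=2 v=2: → [0,9); WM=0
i=1 t=4 v=9: → [0,9); WM=2
i=2 t=4 v=7: → [0,9); WM=2
i=3 t=14 v=7: → [9,18); WM=12; [0,9) fires=3
i=4 t=14 v=8: → [9,18); WM=12
i=5 t=33 v=1: → [27,36); WM=31; [9,18) fires=2

3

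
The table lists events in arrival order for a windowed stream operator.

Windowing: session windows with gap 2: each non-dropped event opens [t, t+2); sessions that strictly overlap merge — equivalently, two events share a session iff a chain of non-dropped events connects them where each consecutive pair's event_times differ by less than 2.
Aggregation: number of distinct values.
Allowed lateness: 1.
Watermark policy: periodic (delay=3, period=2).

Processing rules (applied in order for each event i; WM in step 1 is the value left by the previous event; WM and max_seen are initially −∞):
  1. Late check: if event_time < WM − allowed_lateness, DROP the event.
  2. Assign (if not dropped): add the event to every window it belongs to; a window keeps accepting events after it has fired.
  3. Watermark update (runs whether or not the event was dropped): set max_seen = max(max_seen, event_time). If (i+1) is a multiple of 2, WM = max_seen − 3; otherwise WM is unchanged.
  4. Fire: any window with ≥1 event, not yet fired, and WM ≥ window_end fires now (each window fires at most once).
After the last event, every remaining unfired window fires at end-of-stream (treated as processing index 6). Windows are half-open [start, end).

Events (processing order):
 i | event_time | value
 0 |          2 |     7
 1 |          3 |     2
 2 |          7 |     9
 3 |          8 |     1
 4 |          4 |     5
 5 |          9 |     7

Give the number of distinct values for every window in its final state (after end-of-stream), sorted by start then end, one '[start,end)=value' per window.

i=0 t=2 v=7: → [2,4); WM=−∞
i=1 t=3 v=2: → [2,5); WM=0
i=2 t=7 v=9: → [7,9); WM=0
i=3 t=8 v=1: → [7,10); WM=5
i=4 t=4 v=5: → [2,6); WM=5
i=5 t=9 v=7: → [7,11); WM=6

[2,6)=3 [7,11)=3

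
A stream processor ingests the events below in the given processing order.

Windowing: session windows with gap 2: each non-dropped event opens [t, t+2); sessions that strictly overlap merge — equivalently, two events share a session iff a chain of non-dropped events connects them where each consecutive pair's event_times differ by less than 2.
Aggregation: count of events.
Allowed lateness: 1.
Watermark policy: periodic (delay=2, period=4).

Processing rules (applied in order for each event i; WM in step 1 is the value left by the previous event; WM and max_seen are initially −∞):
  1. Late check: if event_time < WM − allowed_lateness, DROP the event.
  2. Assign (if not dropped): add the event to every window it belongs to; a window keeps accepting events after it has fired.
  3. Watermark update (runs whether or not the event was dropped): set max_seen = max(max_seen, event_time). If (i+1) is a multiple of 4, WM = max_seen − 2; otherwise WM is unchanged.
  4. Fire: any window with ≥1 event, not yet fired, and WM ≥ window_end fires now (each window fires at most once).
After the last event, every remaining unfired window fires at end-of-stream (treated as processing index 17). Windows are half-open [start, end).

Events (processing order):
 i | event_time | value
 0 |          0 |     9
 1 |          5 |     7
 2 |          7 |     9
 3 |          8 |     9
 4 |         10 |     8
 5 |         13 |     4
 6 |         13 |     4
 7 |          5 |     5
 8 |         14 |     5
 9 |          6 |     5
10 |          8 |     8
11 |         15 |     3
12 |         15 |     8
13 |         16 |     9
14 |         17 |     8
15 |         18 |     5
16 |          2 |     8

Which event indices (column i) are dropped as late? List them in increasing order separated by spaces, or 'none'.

i=0 t=0 v=9: → [0,2); WM=−∞
i=1 t=5 v=7: → [5,7); WM=−∞
i=2 t=7 v=9: → [7,9); WM=−∞
i=3 t=8 v=9: → [7,10); WM=6
i=4 t=10 v=8: → [10,12); WM=6
i=5 t=13 v=4: → [13,15); WM=6
i=6 t=13 v=4: → [13,15); WM=6
i=7 t=5 v=5: → [5,7); WM=11
i=8 t=14 v=5: → [13,16); WM=11
i=9 t=6 v=5: DROP (t<11-1); WM=11
i=10 t=8 v=8: DROP (t<11-1); WM=11
i=11 t=15 v=3: → [13,17); WM=13
i=12 t=15 v=8: → [13,17); WM=13
i=13 t=16 v=9: → [13,18); WM=13
i=14 t=17 v=8: → [13,19); WM=13
i=15 t=18 v=5: → [13,20); WM=16
i=16 t=2 v=8: DROP (t<16-1); WM=16

9 10 16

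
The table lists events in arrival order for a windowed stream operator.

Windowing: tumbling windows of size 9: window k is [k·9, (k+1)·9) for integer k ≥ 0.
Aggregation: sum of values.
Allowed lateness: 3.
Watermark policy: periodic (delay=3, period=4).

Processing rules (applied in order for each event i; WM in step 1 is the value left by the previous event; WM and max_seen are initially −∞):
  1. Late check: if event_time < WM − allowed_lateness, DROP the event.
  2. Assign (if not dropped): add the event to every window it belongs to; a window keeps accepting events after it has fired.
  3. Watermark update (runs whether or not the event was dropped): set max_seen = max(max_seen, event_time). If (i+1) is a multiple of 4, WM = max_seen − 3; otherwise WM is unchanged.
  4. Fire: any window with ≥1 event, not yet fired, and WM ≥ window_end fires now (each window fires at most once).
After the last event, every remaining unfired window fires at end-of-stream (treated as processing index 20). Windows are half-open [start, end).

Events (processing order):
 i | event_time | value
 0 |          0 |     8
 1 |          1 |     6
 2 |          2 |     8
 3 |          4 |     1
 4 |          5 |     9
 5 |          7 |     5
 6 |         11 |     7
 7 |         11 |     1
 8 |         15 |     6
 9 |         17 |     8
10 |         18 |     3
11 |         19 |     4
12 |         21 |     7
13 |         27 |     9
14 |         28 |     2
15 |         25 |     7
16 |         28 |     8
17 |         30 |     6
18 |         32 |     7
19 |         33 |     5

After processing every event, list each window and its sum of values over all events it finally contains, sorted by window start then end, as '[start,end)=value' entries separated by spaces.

i=0 t=0 v=8: → [0,9); WM=−∞
i=1 t=1 v=6: → [0,9); WM=−∞
i=2 t=2 v=8: → [0,9); WM=−∞
i=3 t=4 v=1: → [0,9); WM=1
i=4 t=5 v=9: → [0,9); WM=1
i=5 t=7 v=5: → [0,9); WM=1
i=6 t=11 v=7: → [9,18); WM=1
i=7 t=11 v=1: → [9,18); WM=8
i=8 t=15 v=6: → [9,18); WM=8
i=9 t=17 v=8: → [9,18); WM=8
i=10 t=18 v=3: → [18,27); WM=8
i=11 t=19 v=4: → [18,27); WM=16; [0,9) fires=37
i=12 t=21 v=7: → [18,27); WM=16
i=13 t=27 v=9: → [27,36); WM=16
i=14 t=28 v=2: → [27,36); WM=16
i=15 t=25 v=7: → [18,27); WM=25; [9,18) fires=22
i=16 t=28 v=8: → [27,36); WM=25
i=17 t=30 v=6: → [27,36); WM=25
i=18 t=32 v=7: → [27,36); WM=25
i=19 t=33 v=5: → [27,36); WM=30; [18,27) fires=21

[0,9)=37 [9,18)=22 [18,27)=21 [27,36)=37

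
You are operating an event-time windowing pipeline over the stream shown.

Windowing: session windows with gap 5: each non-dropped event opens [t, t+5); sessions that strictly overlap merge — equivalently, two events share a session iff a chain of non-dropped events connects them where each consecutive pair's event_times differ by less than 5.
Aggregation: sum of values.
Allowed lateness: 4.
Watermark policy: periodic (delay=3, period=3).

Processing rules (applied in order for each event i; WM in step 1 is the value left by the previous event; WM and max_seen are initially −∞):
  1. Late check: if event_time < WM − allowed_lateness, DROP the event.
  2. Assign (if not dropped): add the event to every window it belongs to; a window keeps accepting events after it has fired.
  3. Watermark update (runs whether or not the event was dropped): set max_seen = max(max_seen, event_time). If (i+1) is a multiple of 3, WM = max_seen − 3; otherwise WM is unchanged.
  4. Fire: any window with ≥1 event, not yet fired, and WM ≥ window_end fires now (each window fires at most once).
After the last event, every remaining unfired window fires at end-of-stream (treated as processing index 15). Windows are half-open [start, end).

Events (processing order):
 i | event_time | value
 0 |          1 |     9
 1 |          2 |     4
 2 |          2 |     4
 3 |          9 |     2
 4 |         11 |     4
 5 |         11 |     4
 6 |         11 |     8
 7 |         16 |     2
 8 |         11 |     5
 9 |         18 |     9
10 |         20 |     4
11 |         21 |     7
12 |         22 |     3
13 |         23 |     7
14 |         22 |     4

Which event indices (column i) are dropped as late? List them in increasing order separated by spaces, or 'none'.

none

i=0 t=1 v=9: → [1,6); WM=−∞
i=1 t=2 v=4: → [1,7); WM=−∞
i=2 t=2 v=4: → [1,7); WM=-1
i=3 t=9 v=2: → [9,14); WM=-1
i=4 t=11 v=4: → [9,16); WM=-1
i=5 t=11 v=4: → [9,16); WM=8
i=6 t=11 v=8: → [9,16); WM=8
i=7 t=16 v=2: → [16,21); WM=8
i=8 t=11 v=5: → [9,16); WM=13
i=9 t=18 v=9: → [16,23); WM=13
i=10 t=20 v=4: → [16,25); WM=13
i=11 t=21 v=7: → [16,26); WM=18
i=12 t=22 v=3: → [16,27); WM=18
i=13 t=23 v=7: → [16,28); WM=18
i=14 t=22 v=4: → [16,28); WM=20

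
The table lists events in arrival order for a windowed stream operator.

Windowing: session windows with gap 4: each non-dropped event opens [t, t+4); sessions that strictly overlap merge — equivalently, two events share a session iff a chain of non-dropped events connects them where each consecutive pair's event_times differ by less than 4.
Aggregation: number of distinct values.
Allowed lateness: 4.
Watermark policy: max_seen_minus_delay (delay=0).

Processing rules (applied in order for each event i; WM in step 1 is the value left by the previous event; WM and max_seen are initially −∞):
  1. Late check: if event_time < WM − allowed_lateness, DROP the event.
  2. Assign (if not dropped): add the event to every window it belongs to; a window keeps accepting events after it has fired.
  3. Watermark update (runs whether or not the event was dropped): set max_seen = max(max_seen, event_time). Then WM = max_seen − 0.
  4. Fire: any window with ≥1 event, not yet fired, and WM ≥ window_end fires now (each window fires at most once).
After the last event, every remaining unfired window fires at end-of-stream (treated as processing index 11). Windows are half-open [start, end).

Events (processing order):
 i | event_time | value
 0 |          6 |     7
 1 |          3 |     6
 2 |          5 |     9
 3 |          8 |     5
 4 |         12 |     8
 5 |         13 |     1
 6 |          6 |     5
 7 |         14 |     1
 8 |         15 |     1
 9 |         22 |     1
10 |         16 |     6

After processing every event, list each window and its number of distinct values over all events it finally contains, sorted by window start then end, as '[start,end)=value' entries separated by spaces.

[3,12)=4 [12,19)=2 [22,26)=1

i=0 t=6 v=7: → [6,10); WM=6
i=1 t=3 v=6: → [3,10); WM=6
i=2 t=5 v=9: → [3,10); WM=6
i=3 t=8 v=5: → [3,12); WM=8
i=4 t=12 v=8: → [12,16); WM=12
i=5 t=13 v=1: → [12,17); WM=13
i=6 t=6 v=5: DROP (t<13-4); WM=13
i=7 t=14 v=1: → [12,18); WM=14
i=8 t=15 v=1: → [12,19); WM=15
i=9 t=22 v=1: → [22,26); WM=22
i=10 t=16 v=6: DROP (t<22-4); WM=22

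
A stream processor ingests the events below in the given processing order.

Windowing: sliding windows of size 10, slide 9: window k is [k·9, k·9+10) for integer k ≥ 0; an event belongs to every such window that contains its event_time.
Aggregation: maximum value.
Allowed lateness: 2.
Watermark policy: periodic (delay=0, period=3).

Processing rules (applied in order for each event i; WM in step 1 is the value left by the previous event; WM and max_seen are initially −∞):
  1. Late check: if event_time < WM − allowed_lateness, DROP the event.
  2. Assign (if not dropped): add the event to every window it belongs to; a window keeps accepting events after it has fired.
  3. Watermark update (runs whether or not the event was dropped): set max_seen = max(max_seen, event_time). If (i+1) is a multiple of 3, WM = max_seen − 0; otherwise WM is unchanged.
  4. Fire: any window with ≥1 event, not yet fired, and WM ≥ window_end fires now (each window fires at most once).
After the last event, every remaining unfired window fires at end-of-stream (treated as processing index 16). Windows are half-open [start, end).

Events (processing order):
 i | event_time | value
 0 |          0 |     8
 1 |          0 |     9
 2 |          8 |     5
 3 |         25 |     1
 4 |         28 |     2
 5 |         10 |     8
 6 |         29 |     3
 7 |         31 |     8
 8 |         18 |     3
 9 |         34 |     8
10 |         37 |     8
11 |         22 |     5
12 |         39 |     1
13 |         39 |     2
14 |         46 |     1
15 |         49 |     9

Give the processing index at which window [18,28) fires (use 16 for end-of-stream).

5

i=0 t=0 v=8: → [0,10); WM=−∞
i=1 t=0 v=9: → [0,10); WM=−∞
i=2 t=8 v=5: → [0,10); WM=8
i=3 t=25 v=1: → [18,28); WM=8
i=4 t=28 v=2: → [27,37); WM=8
i=5 t=10 v=8: → [9,19); WM=28; [0,10) fires=9 [9,19) fires=8 [18,28) fires=1
i=6 t=29 v=3: → [27,37); WM=28
i=7 t=31 v=8: → [27,37); WM=28
i=8 t=18 v=3: DROP (t<28-2); WM=31
i=9 t=34 v=8: → [27,37); WM=31
i=10 t=37 v=8: → [36,46); WM=31
i=11 t=22 v=5: DROP (t<31-2); WM=37; [27,37) fires=8
i=12 t=39 v=1: → [36,46); WM=37
i=13 t=39 v=2: → [36,46); WM=37
i=14 t=46 v=1: → [45,55); WM=46; [36,46) fires=8
i=15 t=49 v=9: → [45,55); WM=46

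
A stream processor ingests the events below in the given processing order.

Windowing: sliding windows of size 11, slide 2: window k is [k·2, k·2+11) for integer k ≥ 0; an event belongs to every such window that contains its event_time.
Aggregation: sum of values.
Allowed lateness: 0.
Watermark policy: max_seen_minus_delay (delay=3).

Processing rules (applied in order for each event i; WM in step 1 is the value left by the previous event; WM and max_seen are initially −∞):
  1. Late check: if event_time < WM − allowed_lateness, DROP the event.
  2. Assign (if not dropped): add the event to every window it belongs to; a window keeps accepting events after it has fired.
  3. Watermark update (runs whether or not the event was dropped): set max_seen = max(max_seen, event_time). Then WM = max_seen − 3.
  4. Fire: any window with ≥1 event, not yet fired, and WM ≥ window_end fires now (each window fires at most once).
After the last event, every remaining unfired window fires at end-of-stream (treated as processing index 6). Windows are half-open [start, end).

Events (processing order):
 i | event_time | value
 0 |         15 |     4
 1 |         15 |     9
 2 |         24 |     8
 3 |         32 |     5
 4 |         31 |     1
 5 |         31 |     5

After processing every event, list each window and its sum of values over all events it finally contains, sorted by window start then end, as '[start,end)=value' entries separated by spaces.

[6,17)=13 [8,19)=13 [10,21)=13 [12,23)=13 [14,25)=21 [16,27)=8 [18,29)=8 [20,31)=8 [22,33)=19 [24,35)=19 [26,37)=11 [28,39)=11 [30,41)=11 [32,43)=5

i=0 t=15 v=4: → [14,25),[12,23),[10,21),[8,19),[6,17); WM=12
i=1 t=15 v=9: → [14,25),[12,23),[10,21),[8,19),[6,17); WM=12
i=2 t=24 v=8: → [24,35),[22,33),[20,31),[18,29),[16,27),[14,25); WM=21; [6,17) fires=13 [8,19) fires=13 [10,21) fires=13
i=3 t=32 v=5: → [32,43),[30,41),[28,39),[26,37),[24,35),[22,33); WM=29; [12,23) fires=13 [14,25) fires=21 [16,27) fires=8 [18,29) fires=8
i=4 t=31 v=1: → [30,41),[28,39),[26,37),[24,35),[22,33); WM=29
i=5 t=31 v=5: → [30,41),[28,39),[26,37),[24,35),[22,33); WM=29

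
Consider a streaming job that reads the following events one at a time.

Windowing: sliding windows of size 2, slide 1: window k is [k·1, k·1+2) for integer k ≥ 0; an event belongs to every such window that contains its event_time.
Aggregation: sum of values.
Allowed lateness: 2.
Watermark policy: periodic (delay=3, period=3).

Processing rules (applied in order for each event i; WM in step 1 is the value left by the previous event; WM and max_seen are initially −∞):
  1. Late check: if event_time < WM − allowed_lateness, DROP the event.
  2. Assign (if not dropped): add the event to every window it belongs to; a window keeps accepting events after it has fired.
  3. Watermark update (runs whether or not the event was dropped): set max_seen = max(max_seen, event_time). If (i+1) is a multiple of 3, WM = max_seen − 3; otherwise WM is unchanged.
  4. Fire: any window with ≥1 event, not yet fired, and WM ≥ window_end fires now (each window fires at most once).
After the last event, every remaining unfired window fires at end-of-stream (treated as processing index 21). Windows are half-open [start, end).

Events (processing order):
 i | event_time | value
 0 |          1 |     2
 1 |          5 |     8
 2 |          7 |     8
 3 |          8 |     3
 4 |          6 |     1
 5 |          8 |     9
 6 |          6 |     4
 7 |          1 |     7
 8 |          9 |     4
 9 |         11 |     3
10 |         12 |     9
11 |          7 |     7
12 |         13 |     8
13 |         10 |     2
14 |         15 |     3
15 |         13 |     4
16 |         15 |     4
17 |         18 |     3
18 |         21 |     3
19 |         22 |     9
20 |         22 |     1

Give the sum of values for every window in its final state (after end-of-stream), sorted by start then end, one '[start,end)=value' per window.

[0,2)=2 [1,3)=2 [4,6)=8 [5,7)=13 [6,8)=20 [7,9)=27 [8,10)=16 [9,11)=6 [10,12)=5 [11,13)=12 [12,14)=21 [13,15)=12 [14,16)=7 [15,17)=7 [17,19)=3 [18,20)=3 [20,22)=3 [21,23)=13 [22,24)=10

i=0 t=1 v=2: → [1,3),[0,2); WM=−∞
i=1 t=5 v=8: → [5,7),[4,6); WM=−∞
i=2 t=7 v=8: → [7,9),[6,8); WM=4; [0,2) fires=2 [1,3) fires=2
i=3 t=8 v=3: → [8,10),[7,9); WM=4
i=4 t=6 v=1: → [6,8),[5,7); WM=4
i=5 t=8 v=9: → [8,10),[7,9); WM=5
i=6 t=6 v=4: → [6,8),[5,7); WM=5
i=7 t=1 v=7: DROP (t<5-2); WM=5
i=8 t=9 v=4: → [9,11),[8,10); WM=6; [4,6) fires=8
i=9 t=11 v=3: → [11,13),[10,12); WM=6
i=10 t=12 v=9: → [12,14),[11,13); WM=6
i=11 t=7 v=7: → [7,9),[6,8); WM=9; [5,7) fires=13 [6,8) fires=20 [7,9) fires=27
i=12 t=13 v=8: → [13,15),[12,14); WM=9
i=13 t=10 v=2: → [10,12),[9,11); WM=9
i=14 t=15 v=3: → [15,17),[14,16); WM=12; [8,10) fires=16 [9,11) fires=6 [10,12) fires=5
i=15 t=13 v=4: → [13,15),[12,14); WM=12
i=16 t=15 v=4: → [15,17),[14,16); WM=12
i=17 t=18 v=3: → [18,20),[17,19); WM=15; [11,13) fires=12 [12,14) fires=21 [13,15) fires=12
i=18 t=21 v=3: → [21,23),[20,22); WM=15
i=19 t=22 v=9: → [22,24),[21,23); WM=15
i=20 t=22 v=1: → [22,24),[21,23); WM=19; [14,16) fires=7 [15,17) fires=7 [17,19) fires=3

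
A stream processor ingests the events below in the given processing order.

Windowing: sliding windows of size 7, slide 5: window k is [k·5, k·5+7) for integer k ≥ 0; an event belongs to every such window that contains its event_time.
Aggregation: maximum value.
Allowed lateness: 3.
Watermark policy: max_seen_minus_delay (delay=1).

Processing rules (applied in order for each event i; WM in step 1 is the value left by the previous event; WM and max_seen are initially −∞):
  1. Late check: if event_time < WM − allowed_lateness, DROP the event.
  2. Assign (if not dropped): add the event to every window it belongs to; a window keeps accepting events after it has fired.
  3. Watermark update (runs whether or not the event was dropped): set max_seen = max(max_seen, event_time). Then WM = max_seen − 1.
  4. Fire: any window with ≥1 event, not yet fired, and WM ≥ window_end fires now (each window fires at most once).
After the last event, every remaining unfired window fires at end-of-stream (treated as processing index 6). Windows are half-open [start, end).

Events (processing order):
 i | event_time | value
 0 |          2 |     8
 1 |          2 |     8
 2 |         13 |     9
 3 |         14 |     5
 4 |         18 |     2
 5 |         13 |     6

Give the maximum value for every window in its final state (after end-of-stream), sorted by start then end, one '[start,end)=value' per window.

[0,7)=8 [10,17)=9 [15,22)=2

i=0 t=2 v=8: → [0,7); WM=1
i=1 t=2 v=8: → [0,7); WM=1
i=2 t=13 v=9: → [10,17); WM=12; [0,7) fires=8
i=3 t=14 v=5: → [10,17); WM=13
i=4 t=18 v=2: → [15,22); WM=17; [10,17) fires=9
i=5 t=13 v=6: DROP (t<17-3); WM=17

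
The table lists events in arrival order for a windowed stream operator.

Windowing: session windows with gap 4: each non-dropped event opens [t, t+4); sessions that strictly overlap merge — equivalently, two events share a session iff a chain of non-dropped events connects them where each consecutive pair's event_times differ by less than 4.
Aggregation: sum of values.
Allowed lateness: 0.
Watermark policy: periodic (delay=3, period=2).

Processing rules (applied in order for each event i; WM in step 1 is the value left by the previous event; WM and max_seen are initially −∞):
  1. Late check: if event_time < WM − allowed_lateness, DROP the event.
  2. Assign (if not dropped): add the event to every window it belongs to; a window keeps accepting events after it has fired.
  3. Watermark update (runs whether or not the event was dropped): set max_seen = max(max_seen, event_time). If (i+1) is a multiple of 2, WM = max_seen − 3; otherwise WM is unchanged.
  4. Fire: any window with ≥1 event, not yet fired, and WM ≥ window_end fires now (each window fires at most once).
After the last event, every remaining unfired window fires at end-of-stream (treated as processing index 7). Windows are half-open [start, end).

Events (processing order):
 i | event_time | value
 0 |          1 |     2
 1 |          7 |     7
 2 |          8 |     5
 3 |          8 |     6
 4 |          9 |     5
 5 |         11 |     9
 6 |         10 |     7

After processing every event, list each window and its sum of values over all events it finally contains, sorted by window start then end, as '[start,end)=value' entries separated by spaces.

[1,5)=2 [7,15)=39

i=0 t=1 v=2: → [1,5); WM=−∞
i=1 t=7 v=7: → [7,11); WM=4
i=2 t=8 v=5: → [7,12); WM=4
i=3 t=8 v=6: → [7,12); WM=5
i=4 t=9 v=5: → [7,13); WM=5
i=5 t=11 v=9: → [7,15); WM=8
i=6 t=10 v=7: → [7,15); WM=8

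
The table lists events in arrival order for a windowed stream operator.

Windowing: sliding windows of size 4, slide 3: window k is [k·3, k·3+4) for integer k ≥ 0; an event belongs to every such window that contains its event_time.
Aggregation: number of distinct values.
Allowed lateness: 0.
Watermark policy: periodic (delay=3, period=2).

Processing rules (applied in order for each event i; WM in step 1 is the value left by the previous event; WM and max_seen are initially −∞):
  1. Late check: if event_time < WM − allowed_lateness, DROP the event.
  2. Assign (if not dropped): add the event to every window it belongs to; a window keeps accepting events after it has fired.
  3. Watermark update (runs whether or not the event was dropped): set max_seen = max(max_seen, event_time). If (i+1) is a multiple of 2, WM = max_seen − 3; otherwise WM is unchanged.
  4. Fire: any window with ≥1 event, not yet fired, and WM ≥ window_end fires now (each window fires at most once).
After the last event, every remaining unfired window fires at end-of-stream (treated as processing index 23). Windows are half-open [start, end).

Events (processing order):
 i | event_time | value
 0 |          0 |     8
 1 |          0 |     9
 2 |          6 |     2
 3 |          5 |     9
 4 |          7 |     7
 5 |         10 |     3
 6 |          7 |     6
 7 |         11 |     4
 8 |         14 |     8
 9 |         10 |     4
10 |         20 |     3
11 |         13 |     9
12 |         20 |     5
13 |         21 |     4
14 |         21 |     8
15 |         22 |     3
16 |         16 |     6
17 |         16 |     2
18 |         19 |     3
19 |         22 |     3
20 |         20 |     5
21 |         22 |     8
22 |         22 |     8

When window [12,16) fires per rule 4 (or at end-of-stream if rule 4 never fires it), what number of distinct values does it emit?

2

i=0 t=0 v=8: → [0,4); WM=−∞
i=1 t=0 v=9: → [0,4); WM=-3
i=2 t=6 v=2: → [6,10),[3,7); WM=-3
i=3 t=5 v=9: → [3,7); WM=3
i=4 t=7 v=7: → [6,10); WM=3
i=5 t=10 v=3: → [9,13); WM=7; [0,4) fires=2 [3,7) fires=2
i=6 t=7 v=6: → [6,10); WM=7
i=7 t=11 v=4: → [9,13); WM=8
i=8 t=14 v=8: → [12,16); WM=8
i=9 t=10 v=4: → [9,13); WM=11; [6,10) fires=3
i=10 t=20 v=3: → [18,22); WM=11
i=11 t=13 v=9: → [12,16); WM=17; [9,13) fires=2 [12,16) fires=2
i=12 t=20 v=5: → [18,22); WM=17
i=13 t=21 v=4: → [21,25),[18,22); WM=18
i=14 t=21 v=8: → [21,25),[18,22); WM=18
i=15 t=22 v=3: → [21,25); WM=19
i=16 t=16 v=6: DROP (t<19-0); WM=19
i=17 t=16 v=2: DROP (t<19-0); WM=19
i=18 t=19 v=3: → [18,22); WM=19
i=19 t=22 v=3: → [21,25); WM=19
i=20 t=20 v=5: → [18,22); WM=19
i=21 t=22 v=8: → [21,25); WM=19
i=22 t=22 v=8: → [21,25); WM=19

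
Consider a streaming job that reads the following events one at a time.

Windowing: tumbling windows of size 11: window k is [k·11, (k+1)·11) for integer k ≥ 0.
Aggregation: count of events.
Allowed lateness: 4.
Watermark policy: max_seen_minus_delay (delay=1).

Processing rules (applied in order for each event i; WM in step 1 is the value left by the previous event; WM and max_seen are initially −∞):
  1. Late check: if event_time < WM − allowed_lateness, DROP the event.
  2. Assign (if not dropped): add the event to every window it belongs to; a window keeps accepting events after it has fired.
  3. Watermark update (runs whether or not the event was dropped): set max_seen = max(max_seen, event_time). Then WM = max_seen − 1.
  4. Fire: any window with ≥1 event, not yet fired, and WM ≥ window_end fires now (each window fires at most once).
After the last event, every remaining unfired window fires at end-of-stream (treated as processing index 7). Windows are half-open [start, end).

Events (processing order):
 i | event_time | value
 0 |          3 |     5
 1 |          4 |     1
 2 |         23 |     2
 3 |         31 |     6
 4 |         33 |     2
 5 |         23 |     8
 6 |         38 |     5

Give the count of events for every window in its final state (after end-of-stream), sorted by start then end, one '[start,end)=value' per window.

[0,11)=2 [22,33)=2 [33,44)=2

i=0 t=3 v=5: → [0,11); WM=2
i=1 t=4 v=1: → [0,11); WM=3
i=2 t=23 v=2: → [22,33); WM=22; [0,11) fires=2
i=3 t=31 v=6: → [22,33); WM=30
i=4 t=33 v=2: → [33,44); WM=32
i=5 t=23 v=8: DROP (t<32-4); WM=32
i=6 t=38 v=5: → [33,44); WM=37; [22,33) fires=2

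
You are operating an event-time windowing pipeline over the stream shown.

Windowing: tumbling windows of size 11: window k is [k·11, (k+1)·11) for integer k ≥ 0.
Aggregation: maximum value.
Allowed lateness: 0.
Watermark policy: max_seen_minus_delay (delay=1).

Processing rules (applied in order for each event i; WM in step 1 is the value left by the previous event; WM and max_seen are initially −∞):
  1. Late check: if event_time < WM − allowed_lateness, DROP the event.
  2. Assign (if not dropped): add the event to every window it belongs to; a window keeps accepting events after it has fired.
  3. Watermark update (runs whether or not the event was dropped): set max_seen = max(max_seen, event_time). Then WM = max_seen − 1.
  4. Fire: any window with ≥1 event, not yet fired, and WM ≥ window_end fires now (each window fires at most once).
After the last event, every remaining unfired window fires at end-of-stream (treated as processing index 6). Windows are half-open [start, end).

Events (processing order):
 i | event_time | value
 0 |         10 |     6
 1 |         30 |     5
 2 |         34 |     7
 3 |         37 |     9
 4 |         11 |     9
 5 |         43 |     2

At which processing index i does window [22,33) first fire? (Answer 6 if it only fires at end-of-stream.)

2

i=0 t=10 v=6: → [0,11); WM=9
i=1 t=30 v=5: → [22,33); WM=29; [0,11) fires=6
i=2 t=34 v=7: → [33,44); WM=33; [22,33) fires=5
i=3 t=37 v=9: → [33,44); WM=36
i=4 t=11 v=9: DROP (t<36-0); WM=36
i=5 t=43 v=2: → [33,44); WM=42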